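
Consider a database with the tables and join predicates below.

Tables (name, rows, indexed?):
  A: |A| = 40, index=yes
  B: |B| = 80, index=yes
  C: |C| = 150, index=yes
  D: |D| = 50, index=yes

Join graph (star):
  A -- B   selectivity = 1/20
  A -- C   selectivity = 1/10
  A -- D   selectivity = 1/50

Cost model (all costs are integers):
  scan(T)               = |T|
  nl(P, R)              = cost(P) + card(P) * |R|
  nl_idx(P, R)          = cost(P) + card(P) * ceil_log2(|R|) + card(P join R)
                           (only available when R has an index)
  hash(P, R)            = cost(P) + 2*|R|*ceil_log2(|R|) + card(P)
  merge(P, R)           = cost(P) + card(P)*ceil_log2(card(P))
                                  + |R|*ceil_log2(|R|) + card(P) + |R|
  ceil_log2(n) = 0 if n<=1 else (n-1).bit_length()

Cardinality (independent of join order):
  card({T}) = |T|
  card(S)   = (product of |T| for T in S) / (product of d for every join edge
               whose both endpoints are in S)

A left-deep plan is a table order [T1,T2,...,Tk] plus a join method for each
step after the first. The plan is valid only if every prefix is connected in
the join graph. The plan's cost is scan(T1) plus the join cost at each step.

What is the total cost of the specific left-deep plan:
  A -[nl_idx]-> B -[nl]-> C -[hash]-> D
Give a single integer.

27480

step 1: scan A: cost=40, card=40
step 2: join B via nl_idx
    card(P join B) = 40*80/(20) = 160
    cost = 40 + 40*7 + 160 = 480
step 3: join C via nl
    card(P join C) = 160*150/(10) = 2400
    cost = 480 + 160*150 = 24480
step 4: join D via hash
    card(P join D) = 2400*50/(50) = 2400
    cost = 24480 + 2*50*6 + 2400 = 27480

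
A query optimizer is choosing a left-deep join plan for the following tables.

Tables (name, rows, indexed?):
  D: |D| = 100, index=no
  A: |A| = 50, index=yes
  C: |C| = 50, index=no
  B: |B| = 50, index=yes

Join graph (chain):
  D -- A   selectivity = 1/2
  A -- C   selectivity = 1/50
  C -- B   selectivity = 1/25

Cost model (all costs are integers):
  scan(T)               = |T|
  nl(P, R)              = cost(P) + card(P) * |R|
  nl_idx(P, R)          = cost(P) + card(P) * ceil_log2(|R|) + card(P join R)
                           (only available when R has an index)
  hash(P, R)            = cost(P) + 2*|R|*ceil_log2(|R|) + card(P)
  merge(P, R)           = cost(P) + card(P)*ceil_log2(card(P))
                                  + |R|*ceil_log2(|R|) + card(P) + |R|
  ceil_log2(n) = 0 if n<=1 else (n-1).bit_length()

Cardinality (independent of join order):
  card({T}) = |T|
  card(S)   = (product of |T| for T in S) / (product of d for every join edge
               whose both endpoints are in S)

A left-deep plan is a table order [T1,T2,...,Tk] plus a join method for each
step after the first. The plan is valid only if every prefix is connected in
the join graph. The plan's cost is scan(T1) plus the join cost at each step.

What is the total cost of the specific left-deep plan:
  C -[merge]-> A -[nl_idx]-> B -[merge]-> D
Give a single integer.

2750

step 1: scan C: cost=50, card=50
step 2: join A via merge
    card(P join A) = 50*50/(50) = 50
    cost = 50 + 50*6 + 50*6 + 50 + 50 = 750
step 3: join B via nl_idx
    card(P join B) = 50*50/(25) = 100
    cost = 750 + 50*6 + 100 = 1150
step 4: join D via merge
    card(P join D) = 100*100/(2) = 5000
    cost = 1150 + 100*7 + 100*7 + 100 + 100 = 2750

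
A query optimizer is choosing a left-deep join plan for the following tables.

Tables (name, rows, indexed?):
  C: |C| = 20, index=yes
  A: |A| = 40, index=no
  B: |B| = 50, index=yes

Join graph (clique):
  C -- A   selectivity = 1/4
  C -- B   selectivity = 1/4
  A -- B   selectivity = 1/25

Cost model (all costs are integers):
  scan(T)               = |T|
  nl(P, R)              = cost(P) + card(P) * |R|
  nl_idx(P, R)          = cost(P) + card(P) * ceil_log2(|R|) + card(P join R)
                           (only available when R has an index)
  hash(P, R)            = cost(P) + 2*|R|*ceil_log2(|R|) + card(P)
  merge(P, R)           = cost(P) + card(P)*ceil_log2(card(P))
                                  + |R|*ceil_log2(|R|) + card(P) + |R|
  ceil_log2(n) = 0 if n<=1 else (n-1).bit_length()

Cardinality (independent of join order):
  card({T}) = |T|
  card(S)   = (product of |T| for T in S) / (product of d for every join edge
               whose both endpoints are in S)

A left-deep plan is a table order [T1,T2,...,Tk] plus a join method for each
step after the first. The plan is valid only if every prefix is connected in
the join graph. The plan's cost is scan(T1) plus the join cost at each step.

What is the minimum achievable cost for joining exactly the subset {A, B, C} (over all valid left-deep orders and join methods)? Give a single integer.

640

Selinger DP over subsets of {A,B,C}:
  {C}: scan cost=20, card=20
  {A}: scan cost=40, card=40
  {B}: scan cost=50, card=50
  {AC}: card=200; try (C,hash)→280, (A,merge)→420, (C,merge)→440, (C,nl_idx)→440, (A,hash)→520, (A,nl)→820 …(+1); best=280 via (C,hash)
  {BC}: card=250; try (C,hash)→300, (B,nl_idx)→390, (B,merge)→490, (C,merge)→520, (C,nl_idx)→550, (B,hash)→640 …(+2); best=300 via (C,hash)
  {AB}: card=80; try (B,nl_idx)→360, (A,hash)→580, (B,merge)→670, (B,hash)→680, (A,merge)→680, (B,nl)→2040 …(+1); best=360 via (B,nl_idx)
  {ABC}: card=100; try (C,hash)→640, (C,nl_idx)→860, (A,hash)→1030, (B,hash)→1080, (C,merge)→1120, (B,nl_idx)→1580 …(+5); best=640 via (C,hash)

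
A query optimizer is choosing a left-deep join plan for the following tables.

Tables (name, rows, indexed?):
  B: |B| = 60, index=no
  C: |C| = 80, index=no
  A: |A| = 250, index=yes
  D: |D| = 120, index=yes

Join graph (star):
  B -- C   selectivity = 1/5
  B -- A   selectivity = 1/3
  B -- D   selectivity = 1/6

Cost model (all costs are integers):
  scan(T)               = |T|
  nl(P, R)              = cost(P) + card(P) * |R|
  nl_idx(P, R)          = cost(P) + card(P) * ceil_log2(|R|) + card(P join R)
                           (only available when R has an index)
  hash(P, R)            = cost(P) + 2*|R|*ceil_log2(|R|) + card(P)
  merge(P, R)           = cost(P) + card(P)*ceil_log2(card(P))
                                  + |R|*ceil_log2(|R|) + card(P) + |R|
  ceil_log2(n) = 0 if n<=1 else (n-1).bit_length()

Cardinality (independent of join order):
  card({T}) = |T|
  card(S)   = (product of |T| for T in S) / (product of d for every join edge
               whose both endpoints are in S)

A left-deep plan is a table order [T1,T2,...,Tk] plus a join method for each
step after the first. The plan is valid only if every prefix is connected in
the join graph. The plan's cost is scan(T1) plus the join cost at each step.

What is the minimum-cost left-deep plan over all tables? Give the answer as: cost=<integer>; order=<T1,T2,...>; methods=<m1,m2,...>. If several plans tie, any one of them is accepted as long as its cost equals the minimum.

cost=26480; order=D,B,C,A; methods=hash,hash,hash

Selinger DP (subsets sized 1..n):
  {B}: scan cost=60, card=60
  {C}: scan cost=80, card=80
  {A}: scan cost=250, card=250
  {D}: scan cost=120, card=120
  {BC}: card=960; try (B,hash)→880, (C,merge)→1120, (B,merge)→1140, (C,hash)→1240, (C,nl)→4860, (B,nl)→4880; best=880 via (B,hash)
  {AB}: card=5000; try (B,hash)→1220, (A,merge)→2730, (B,merge)→2920, (A,hash)→4120, (A,nl_idx)→5540, (A,nl)→15060 …(+1); best=1220 via (B,hash)
  {BD}: card=1200; try (B,hash)→960, (D,merge)→1440, (B,merge)→1500, (D,nl_idx)→1680, (D,hash)→1800, (D,nl)→7260 …(+1); best=960 via (B,hash)
  {ABC}: card=80000; try (A,hash)→5840, (C,hash)→7340, (A,merge)→13690, (C,merge)→71860, (A,nl_idx)→88560, (A,nl)→240880 …(+1); best=5840 via (A,hash)
  {BCD}: card=19200; try (C,hash)→3280, (D,hash)→3520, (D,merge)→12400, (C,merge)→16000, (D,nl_idx)→26800, (C,nl)→96960 …(+1); best=3280 via (C,hash)
  {ABD}: card=100000; try (A,hash)→6160, (D,hash)→7900, (A,merge)→17610, (D,merge)→72180, (A,nl_idx)→110560, (D,nl_idx)→136220 …(+2); best=6160 via (A,hash)
  {ABCD}: card=1600000; try (A,hash)→26480, (D,hash)→87520, (C,hash)→107280, (A,merge)→312730, (D,merge)→1446800, (A,nl_idx)→1756880 …(+5); best=26480 via (A,hash)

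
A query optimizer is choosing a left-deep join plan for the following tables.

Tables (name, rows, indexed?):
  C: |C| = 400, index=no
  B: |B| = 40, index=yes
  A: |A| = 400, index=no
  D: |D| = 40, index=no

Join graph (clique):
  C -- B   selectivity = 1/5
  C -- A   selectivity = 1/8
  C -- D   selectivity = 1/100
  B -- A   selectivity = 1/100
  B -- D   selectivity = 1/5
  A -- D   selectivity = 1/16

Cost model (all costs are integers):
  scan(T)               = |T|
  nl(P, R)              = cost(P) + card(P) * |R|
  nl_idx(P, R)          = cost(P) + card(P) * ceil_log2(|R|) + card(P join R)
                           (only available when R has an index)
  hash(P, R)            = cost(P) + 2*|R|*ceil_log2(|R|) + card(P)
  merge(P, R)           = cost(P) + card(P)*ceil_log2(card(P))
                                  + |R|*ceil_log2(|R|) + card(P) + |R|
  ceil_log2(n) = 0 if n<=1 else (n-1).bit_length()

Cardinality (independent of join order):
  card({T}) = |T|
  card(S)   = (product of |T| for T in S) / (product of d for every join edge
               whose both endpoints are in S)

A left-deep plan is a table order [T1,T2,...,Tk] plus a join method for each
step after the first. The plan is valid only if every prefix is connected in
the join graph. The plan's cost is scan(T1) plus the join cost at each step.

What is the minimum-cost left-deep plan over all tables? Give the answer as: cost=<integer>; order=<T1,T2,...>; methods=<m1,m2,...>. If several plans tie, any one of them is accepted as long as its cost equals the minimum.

cost=6560; order=A,B,D,C; methods=hash,hash,merge

Selinger DP (subsets sized 1..n):
  {C}: scan cost=400, card=400
  {B}: scan cost=40, card=40
  {A}: scan cost=400, card=400
  {D}: scan cost=40, card=40
  {BC}: card=3200; try (B,hash)→1280, (C,merge)→4320, (B,merge)→4680, (B,nl_idx)→6000, (C,hash)→7280, (C,nl)→16040 …(+1); best=1280 via (B,hash)
  {AC}: card=20000; try (C,hash)→8000, (A,hash)→8000, (C,merge)→8400, (A,merge)→8400, (C,nl)→160400, (A,nl)→160400; best=8000 via (C,hash)
  {CD}: card=160; try (D,hash)→1280, (C,merge)→4320, (D,merge)→4680, (C,hash)→7280, (C,nl)→16040, (D,nl)→16400; best=1280 via (D,hash)
  {AB}: card=160; try (B,hash)→1280, (B,nl_idx)→2960, (A,merge)→4320, (B,merge)→4680, (A,hash)→7280, (A,nl)→16040 …(+1); best=1280 via (B,hash)
  {BD}: card=320; try (D,hash)→560, (B,hash)→560, (D,merge)→600, (B,merge)→600, (B,nl_idx)→600, (D,nl)→1640 …(+1); best=560 via (D,hash)
  {AD}: card=1000; try (D,hash)→1280, (A,merge)→4320, (D,merge)→4680, (A,hash)→7280, (A,nl)→16040, (D,nl)→16400; best=1280 via (D,hash)
  {ABC}: card=1600; try (C,merge)→6720, (C,hash)→8640, (A,hash)→11680, (B,hash)→28480, (A,merge)→46880, (C,nl)→65280 …(+4); best=6720 via (C,merge)
  {BCD}: card=256; try (B,hash)→1920, (B,nl_idx)→2496, (B,merge)→3000, (D,hash)→4960, (B,nl)→7680, (C,merge)→7760 …(+4); best=1920 via (B,hash)
  {ACD}: card=500; try (A,merge)→6720, (A,hash)→8640, (C,hash)→9480, (C,merge)→16280, (D,hash)→28480, (A,nl)→65280 …(+3); best=6720 via (A,merge)
  {ABD}: card=80; try (D,hash)→1920, (B,hash)→2760, (D,merge)→3000, (B,nl_idx)→7360, (D,nl)→7680, (A,merge)→7760 …(+4); best=1920 via (D,hash)
  {ABCD}: card=8; try (C,merge)→6560, (B,hash)→7700, (A,merge)→8224, (D,hash)→8800, (C,hash)→9200, (A,hash)→9376 …(+7); best=6560 via (C,merge)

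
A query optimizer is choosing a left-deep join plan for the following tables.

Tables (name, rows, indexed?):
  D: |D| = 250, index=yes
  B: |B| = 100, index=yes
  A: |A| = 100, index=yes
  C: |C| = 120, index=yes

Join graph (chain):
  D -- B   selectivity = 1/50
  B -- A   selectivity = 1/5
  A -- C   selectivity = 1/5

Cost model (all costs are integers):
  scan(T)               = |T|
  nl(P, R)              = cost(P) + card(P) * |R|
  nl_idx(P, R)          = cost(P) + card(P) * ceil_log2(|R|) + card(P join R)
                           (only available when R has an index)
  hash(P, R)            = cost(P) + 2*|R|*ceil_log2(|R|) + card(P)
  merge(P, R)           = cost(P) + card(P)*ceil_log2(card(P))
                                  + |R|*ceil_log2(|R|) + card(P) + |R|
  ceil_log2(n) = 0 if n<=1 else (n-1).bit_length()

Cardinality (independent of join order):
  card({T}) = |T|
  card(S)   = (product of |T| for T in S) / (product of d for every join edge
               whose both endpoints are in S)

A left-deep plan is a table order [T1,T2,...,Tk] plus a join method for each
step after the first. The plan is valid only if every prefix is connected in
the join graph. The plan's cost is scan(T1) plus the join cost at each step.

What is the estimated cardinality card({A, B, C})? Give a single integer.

Tables in S: A(100), B(100), C(120)
Edges inside S: B-A(d=5), A-C(d=5)
numerator = 100 * 100 * 120 = 1200000
denominator = 5 * 5 = 25
card(S) = 1200000 / 25 = 48000

48000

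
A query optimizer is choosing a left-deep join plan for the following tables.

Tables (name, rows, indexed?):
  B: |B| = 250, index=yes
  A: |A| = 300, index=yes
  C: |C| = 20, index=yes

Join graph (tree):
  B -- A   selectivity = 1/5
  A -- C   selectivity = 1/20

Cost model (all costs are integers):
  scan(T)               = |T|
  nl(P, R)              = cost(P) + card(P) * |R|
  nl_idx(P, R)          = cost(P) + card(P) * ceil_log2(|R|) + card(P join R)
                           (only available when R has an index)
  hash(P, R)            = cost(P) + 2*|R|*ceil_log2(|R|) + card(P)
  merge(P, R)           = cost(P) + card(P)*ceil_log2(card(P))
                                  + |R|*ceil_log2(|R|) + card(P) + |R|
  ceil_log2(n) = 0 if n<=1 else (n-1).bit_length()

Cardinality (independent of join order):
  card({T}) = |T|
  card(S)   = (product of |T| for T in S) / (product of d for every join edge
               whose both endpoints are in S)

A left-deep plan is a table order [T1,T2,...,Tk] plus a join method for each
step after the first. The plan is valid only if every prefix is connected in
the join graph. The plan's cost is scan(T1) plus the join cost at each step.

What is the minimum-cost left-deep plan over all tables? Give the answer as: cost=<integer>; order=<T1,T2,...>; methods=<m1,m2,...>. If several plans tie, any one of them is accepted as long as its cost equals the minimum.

Selinger DP (subsets sized 1..n):
  {B}: scan cost=250, card=250
  {A}: scan cost=300, card=300
  {C}: scan cost=20, card=20
  {AB}: card=15000; try (B,hash)→4600, (A,merge)→5500, (B,merge)→5550, (A,hash)→5900, (A,nl_idx)→17500, (B,nl_idx)→17700 …(+2); best=4600 via (B,hash)
  {AC}: card=300; try (A,nl_idx)→500, (C,hash)→800, (C,nl_idx)→2100, (A,merge)→3140, (C,merge)→3420, (A,hash)→5440 …(+2); best=500 via (A,nl_idx)
  {ABC}: card=15000; try (B,hash)→4800, (B,merge)→5750, (B,nl_idx)→17900, (C,hash)→19800, (B,nl)→75500, (C,nl_idx)→94600 …(+2); best=4800 via (B,hash)

cost=4800; order=C,A,B; methods=nl_idx,hash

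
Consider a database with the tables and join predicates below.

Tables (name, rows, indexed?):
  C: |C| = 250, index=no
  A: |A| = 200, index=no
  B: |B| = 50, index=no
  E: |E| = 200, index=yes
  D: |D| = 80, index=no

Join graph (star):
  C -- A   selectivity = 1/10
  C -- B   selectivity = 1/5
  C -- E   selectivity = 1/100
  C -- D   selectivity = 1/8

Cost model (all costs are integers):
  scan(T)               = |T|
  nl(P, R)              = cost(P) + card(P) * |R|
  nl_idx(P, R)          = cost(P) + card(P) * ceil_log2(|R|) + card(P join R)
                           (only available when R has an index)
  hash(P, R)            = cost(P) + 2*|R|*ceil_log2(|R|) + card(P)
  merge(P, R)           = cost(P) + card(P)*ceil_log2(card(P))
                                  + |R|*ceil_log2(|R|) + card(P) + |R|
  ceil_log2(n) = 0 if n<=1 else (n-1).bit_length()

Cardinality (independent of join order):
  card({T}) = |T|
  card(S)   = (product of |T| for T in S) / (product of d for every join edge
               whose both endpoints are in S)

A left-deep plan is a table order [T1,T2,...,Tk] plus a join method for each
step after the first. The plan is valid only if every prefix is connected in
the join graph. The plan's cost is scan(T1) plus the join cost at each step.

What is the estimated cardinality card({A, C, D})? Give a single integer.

50000

Tables in S: A(200), C(250), D(80)
Edges inside S: C-A(d=10), C-D(d=8)
numerator = 200 * 250 * 80 = 4000000
denominator = 10 * 8 = 80
card(S) = 4000000 / 80 = 50000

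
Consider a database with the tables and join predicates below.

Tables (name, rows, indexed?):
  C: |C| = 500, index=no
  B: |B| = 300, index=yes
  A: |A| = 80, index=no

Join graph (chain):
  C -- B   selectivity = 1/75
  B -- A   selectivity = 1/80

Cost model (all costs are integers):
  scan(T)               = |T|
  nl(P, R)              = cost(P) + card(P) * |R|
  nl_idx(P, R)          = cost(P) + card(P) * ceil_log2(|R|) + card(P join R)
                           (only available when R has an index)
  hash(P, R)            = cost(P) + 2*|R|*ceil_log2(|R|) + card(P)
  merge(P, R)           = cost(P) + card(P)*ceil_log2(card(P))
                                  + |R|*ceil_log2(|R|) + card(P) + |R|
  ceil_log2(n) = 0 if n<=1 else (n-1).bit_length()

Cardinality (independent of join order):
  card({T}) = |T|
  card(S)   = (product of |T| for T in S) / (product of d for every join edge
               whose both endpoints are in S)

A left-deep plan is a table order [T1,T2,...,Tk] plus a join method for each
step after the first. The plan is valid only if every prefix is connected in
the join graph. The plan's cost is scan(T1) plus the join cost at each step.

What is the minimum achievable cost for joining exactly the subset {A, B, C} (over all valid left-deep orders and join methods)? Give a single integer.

9100

Selinger DP over subsets of {A,B,C}:
  {C}: scan cost=500, card=500
  {B}: scan cost=300, card=300
  {A}: scan cost=80, card=80
  {BC}: card=2000; try (B,hash)→6400, (B,nl_idx)→7000, (C,merge)→8300, (B,merge)→8500, (C,hash)→9600, (C,nl)→150300 …(+1); best=6400 via (B,hash)
  {AB}: card=300; try (B,nl_idx)→1100, (A,hash)→1720, (B,merge)→3720, (A,merge)→3940, (B,hash)→5560, (B,nl)→24080 …(+1); best=1100 via (B,nl_idx)
  {ABC}: card=2000; try (C,merge)→9100, (A,hash)→9520, (C,hash)→10400, (A,merge)→31040, (C,nl)→151100, (A,nl)→166400; best=9100 via (C,merge)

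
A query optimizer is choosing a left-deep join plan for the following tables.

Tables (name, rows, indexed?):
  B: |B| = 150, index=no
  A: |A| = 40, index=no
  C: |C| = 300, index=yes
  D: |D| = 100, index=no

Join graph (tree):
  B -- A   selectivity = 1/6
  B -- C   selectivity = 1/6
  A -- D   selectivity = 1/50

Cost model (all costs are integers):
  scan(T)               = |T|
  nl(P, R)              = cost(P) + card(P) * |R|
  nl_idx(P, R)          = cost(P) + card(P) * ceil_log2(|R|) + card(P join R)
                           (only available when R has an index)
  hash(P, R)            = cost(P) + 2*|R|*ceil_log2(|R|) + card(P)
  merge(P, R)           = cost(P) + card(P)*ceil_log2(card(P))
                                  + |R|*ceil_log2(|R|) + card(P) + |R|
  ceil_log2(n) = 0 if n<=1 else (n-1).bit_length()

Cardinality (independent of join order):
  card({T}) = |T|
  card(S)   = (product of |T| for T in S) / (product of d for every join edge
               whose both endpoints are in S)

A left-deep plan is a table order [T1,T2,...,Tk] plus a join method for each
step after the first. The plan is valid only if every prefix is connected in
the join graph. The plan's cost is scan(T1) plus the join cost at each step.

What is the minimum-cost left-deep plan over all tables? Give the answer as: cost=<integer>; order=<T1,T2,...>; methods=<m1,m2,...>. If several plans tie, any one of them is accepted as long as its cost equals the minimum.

Selinger DP (subsets sized 1..n):
  {B}: scan cost=150, card=150
  {A}: scan cost=40, card=40
  {C}: scan cost=300, card=300
  {D}: scan cost=100, card=100
  {AB}: card=1000; try (A,hash)→780, (B,merge)→1670, (A,merge)→1780, (B,hash)→2480, (B,nl)→6040, (A,nl)→6150; best=780 via (A,hash)
  {BC}: card=7500; try (B,hash)→3000, (C,merge)→4500, (B,merge)→4650, (C,hash)→5700, (C,nl_idx)→9000, (C,nl)→45150 …(+1); best=3000 via (B,hash)
  {AD}: card=80; try (A,hash)→680, (D,merge)→1120, (A,merge)→1180, (D,hash)→1480, (D,nl)→4040, (A,nl)→4100; best=680 via (A,hash)
  {ABC}: card=50000; try (C,hash)→7180, (A,hash)→10980, (C,merge)→14780, (C,nl_idx)→59780, (A,merge)→108280, (C,nl)→300780 …(+1); best=7180 via (C,hash)
  {ABD}: card=2000; try (B,merge)→2670, (B,hash)→3160, (D,hash)→3180, (D,merge)→12580, (B,nl)→12680, (D,nl)→100780; best=2670 via (B,merge)
  {ABCD}: card=100000; try (C,hash)→10070, (C,merge)→29670, (D,hash)→58580, (C,nl_idx)→120670, (C,nl)→602670, (D,merge)→857980 …(+1); best=10070 via (C,hash)

cost=10070; order=D,A,B,C; methods=hash,merge,hash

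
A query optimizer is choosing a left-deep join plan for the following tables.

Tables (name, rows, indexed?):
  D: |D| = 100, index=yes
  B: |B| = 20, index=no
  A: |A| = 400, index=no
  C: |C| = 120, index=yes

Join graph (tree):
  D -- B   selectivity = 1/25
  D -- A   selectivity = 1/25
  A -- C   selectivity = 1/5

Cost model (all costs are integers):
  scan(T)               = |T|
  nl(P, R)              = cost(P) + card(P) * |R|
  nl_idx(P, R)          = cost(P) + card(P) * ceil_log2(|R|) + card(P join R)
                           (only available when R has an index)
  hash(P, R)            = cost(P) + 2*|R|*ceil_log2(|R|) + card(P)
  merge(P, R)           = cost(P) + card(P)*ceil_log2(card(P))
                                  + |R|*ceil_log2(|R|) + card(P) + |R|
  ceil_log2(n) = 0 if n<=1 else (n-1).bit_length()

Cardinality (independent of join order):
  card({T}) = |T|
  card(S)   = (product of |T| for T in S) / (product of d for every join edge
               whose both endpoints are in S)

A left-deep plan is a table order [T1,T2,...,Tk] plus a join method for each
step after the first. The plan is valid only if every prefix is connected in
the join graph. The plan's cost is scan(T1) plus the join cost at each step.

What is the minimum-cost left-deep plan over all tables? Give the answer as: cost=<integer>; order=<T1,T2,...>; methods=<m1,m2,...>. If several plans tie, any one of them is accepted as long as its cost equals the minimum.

Selinger DP (subsets sized 1..n):
  {D}: scan cost=100, card=100
  {B}: scan cost=20, card=20
  {A}: scan cost=400, card=400
  {C}: scan cost=120, card=120
  {BD}: card=80; try (D,nl_idx)→240, (B,hash)→400, (D,merge)→940, (B,merge)→1020, (D,hash)→1440, (D,nl)→2020 …(+1); best=240 via (D,nl_idx)
  {AD}: card=1600; try (D,hash)→2200, (D,nl_idx)→4800, (A,merge)→4900, (D,merge)→5200, (A,hash)→7400, (A,nl)→40100 …(+1); best=2200 via (D,hash)
  {AC}: card=9600; try (C,hash)→2480, (A,merge)→5080, (C,merge)→5360, (A,hash)→7440, (C,nl_idx)→12800, (A,nl)→48120 …(+1); best=2480 via (C,hash)
  {ABD}: card=1280; try (B,hash)→4000, (A,merge)→4880, (A,hash)→7520, (B,merge)→21520, (A,nl)→32240, (B,nl)→34200; best=4000 via (B,hash)
  {ACD}: card=38400; try (C,hash)→5480, (D,hash)→13480, (C,merge)→22360, (C,nl_idx)→51800, (D,nl_idx)→108080, (D,merge)→147280 …(+2); best=5480 via (C,hash)
  {ABCD}: card=30720; try (C,hash)→6960, (C,merge)→20320, (C,nl_idx)→43680, (B,hash)→44080, (C,nl)→157600, (B,merge)→658400 …(+1); best=6960 via (C,hash)

cost=6960; order=A,D,B,C; methods=hash,hash,hash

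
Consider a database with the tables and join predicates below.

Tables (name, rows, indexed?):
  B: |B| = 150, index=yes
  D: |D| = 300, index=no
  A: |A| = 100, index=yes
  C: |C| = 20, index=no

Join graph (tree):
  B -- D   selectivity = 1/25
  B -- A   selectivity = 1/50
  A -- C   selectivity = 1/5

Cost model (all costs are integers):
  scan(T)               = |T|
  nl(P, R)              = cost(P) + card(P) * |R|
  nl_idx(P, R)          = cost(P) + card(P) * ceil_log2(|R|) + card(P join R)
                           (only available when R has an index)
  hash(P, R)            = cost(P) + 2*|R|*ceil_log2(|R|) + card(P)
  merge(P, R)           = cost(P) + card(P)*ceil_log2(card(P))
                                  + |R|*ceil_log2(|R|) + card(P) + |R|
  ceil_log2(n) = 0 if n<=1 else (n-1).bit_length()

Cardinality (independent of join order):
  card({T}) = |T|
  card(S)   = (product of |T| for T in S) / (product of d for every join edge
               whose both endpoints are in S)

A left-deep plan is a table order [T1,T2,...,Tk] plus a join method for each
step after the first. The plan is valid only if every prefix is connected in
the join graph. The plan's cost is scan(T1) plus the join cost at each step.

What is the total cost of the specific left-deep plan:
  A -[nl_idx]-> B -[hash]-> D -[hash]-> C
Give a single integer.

10700

step 1: scan A: cost=100, card=100
step 2: join B via nl_idx
    card(P join B) = 100*150/(50) = 300
    cost = 100 + 100*8 + 300 = 1200
step 3: join D via hash
    card(P join D) = 300*300/(25) = 3600
    cost = 1200 + 2*300*9 + 300 = 6900
step 4: join C via hash
    card(P join C) = 3600*20/(5) = 14400
    cost = 6900 + 2*20*5 + 3600 = 10700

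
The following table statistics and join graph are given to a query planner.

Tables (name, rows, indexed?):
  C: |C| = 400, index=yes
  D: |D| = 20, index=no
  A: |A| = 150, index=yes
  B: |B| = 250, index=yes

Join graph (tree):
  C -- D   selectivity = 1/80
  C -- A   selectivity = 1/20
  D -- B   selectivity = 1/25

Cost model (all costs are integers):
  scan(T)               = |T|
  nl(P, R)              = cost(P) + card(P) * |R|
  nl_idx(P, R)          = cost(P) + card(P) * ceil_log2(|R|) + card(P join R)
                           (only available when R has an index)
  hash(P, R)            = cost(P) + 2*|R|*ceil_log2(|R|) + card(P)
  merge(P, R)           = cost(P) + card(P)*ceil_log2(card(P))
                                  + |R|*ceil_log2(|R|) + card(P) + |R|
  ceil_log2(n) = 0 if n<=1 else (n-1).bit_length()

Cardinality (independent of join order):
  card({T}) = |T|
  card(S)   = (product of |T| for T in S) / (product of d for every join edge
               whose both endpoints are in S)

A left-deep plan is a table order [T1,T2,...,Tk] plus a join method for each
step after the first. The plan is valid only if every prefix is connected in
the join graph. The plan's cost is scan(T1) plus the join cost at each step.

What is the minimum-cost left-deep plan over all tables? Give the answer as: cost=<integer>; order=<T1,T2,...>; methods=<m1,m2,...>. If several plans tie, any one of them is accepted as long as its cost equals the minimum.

cost=5500; order=D,C,B,A; methods=nl_idx,nl_idx,hash

Selinger DP (subsets sized 1..n):
  {C}: scan cost=400, card=400
  {D}: scan cost=20, card=20
  {A}: scan cost=150, card=150
  {B}: scan cost=250, card=250
  {CD}: card=100; try (C,nl_idx)→300, (D,hash)→1000, (C,merge)→4140, (D,merge)→4520, (C,hash)→7240, (C,nl)→8020 …(+1); best=300 via (C,nl_idx)
  {AC}: card=3000; try (A,hash)→3200, (C,nl_idx)→4500, (C,merge)→5500, (A,merge)→5750, (A,nl_idx)→6600, (C,hash)→7500 …(+2); best=3200 via (A,hash)
  {BD}: card=200; try (B,nl_idx)→380, (D,hash)→700, (B,merge)→2390, (D,merge)→2620, (B,hash)→4040, (B,nl)→5020 …(+1); best=380 via (B,nl_idx)
  {ACD}: card=750; try (A,nl_idx)→1850, (A,merge)→2450, (A,hash)→2800, (D,hash)→6400, (A,nl)→15300, (D,merge)→42320 …(+1); best=1850 via (A,nl_idx)
  {BCD}: card=1000; try (B,nl_idx)→2100, (C,nl_idx)→3180, (B,merge)→3350, (B,hash)→4400, (C,merge)→6180, (C,hash)→7780 …(+2); best=2100 via (B,nl_idx)
  {ABCD}: card=7500; try (A,hash)→5500, (B,hash)→6600, (B,merge)→12350, (A,merge)→14450, (B,nl_idx)→15350, (A,nl_idx)→17600 …(+2); best=5500 via (A,hash)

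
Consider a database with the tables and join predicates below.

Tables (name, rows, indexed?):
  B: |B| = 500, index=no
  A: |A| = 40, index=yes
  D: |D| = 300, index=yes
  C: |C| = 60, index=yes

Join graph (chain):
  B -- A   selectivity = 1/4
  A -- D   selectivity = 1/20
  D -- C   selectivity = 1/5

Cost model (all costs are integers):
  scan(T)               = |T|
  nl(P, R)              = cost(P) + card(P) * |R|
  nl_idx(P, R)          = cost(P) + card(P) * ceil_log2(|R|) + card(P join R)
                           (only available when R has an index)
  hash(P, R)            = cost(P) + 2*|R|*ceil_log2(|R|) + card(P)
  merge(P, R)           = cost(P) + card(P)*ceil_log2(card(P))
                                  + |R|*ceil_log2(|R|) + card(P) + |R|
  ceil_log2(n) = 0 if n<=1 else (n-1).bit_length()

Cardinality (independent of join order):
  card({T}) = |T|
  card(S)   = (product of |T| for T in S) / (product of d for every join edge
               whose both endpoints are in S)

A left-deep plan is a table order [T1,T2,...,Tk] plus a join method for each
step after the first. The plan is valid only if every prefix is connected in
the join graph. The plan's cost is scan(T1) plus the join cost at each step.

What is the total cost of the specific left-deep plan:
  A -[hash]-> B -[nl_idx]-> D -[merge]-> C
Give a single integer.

1479500

step 1: scan A: cost=40, card=40
step 2: join B via hash
    card(P join B) = 40*500/(4) = 5000
    cost = 40 + 2*500*9 + 40 = 9080
step 3: join D via nl_idx
    card(P join D) = 5000*300/(20) = 75000
    cost = 9080 + 5000*9 + 75000 = 129080
step 4: join C via merge
    card(P join C) = 75000*60/(5) = 900000
    cost = 129080 + 75000*17 + 60*6 + 75000 + 60 = 1479500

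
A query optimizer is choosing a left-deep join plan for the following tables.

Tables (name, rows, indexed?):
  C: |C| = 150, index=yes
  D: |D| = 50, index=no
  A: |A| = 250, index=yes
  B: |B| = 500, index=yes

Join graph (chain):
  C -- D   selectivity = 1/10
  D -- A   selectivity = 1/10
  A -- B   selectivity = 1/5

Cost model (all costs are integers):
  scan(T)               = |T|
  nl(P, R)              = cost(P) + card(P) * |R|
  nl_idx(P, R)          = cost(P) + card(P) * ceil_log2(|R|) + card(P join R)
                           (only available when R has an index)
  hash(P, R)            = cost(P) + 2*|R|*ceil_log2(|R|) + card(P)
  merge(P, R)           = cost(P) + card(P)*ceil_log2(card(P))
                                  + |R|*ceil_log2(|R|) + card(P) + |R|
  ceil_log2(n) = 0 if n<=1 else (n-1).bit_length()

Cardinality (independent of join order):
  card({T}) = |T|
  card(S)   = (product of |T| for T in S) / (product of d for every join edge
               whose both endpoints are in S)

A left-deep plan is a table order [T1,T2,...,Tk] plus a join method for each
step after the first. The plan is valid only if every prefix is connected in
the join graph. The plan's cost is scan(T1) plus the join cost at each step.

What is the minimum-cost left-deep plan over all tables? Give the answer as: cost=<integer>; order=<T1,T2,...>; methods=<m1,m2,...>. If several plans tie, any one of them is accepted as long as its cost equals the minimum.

Selinger DP (subsets sized 1..n):
  {C}: scan cost=150, card=150
  {D}: scan cost=50, card=50
  {A}: scan cost=250, card=250
  {B}: scan cost=500, card=500
  {CD}: card=750; try (D,hash)→900, (C,nl_idx)→1200, (C,merge)→1750, (D,merge)→1850, (C,hash)→2500, (C,nl)→7550 …(+1); best=900 via (D,hash)
  {AD}: card=1250; try (D,hash)→1100, (A,nl_idx)→1700, (A,merge)→2650, (D,merge)→2850, (A,hash)→4100, (A,nl)→12550 …(+1); best=1100 via (D,hash)
  {AB}: card=25000; try (A,hash)→5000, (B,merge)→7500, (A,merge)→7750, (B,hash)→9500, (B,nl_idx)→27500, (A,nl_idx)→29500 …(+2); best=5000 via (A,hash)
  {ACD}: card=18750; try (C,hash)→4750, (A,hash)→5650, (A,merge)→11400, (C,merge)→17450, (A,nl_idx)→25650, (C,nl_idx)→29850 …(+2); best=4750 via (C,hash)
  {ABD}: card=125000; try (B,hash)→11350, (B,merge)→21100, (D,hash)→30600, (B,nl_idx)→137350, (D,merge)→405350, (B,nl)→626100 …(+1); best=11350 via (B,hash)
  {ABCD}: card=1875000; try (B,hash)→32500, (C,hash)→138750, (B,merge)→309750, (B,nl_idx)→2048500, (C,merge)→2262700, (C,nl_idx)→2886350 …(+2); best=32500 via (B,hash)

cost=32500; order=A,D,C,B; methods=hash,hash,hash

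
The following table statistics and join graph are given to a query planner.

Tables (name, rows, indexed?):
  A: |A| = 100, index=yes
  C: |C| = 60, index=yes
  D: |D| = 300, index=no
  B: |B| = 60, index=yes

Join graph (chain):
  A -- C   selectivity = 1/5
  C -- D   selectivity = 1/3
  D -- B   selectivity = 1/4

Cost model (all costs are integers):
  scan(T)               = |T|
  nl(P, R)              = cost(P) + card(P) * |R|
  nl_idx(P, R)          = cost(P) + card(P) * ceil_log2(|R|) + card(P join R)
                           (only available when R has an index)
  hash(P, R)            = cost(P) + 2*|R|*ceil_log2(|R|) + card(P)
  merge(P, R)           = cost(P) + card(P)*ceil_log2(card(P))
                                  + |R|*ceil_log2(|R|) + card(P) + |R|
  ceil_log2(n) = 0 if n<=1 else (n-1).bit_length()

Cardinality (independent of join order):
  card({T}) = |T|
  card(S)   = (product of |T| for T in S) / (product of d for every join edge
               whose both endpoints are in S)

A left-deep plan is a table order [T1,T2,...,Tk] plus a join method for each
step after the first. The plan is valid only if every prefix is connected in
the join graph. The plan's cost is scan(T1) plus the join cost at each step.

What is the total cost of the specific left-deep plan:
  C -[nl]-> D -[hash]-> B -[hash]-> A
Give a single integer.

step 1: scan C: cost=60, card=60
step 2: join D via nl
    card(P join D) = 60*300/(3) = 6000
    cost = 60 + 60*300 = 18060
step 3: join B via hash
    card(P join B) = 6000*60/(4) = 90000
    cost = 18060 + 2*60*6 + 6000 = 24780
step 4: join A via hash
    card(P join A) = 90000*100/(5) = 1800000
    cost = 24780 + 2*100*7 + 90000 = 116180

116180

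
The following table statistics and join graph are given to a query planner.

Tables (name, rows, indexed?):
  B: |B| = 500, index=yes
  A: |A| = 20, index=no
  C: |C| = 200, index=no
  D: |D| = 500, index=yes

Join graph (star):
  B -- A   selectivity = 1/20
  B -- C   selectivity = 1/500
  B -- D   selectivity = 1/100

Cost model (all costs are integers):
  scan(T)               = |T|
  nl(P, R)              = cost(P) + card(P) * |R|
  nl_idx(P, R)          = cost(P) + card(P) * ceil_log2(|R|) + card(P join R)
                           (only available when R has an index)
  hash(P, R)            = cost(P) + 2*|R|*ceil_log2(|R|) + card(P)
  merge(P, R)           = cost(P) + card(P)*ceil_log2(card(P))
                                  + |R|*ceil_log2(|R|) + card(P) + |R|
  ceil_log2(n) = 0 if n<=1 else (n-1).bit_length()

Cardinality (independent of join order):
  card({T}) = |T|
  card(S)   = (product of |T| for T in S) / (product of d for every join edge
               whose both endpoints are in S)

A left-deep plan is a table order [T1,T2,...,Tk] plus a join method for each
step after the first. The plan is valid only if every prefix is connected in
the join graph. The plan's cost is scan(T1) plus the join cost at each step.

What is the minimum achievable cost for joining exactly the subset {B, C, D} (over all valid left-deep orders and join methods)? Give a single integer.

Selinger DP over subsets of {B,C,D}:
  {B}: scan cost=500, card=500
  {C}: scan cost=200, card=200
  {D}: scan cost=500, card=500
  {BC}: card=200; try (B,nl_idx)→2200, (C,hash)→4200, (B,merge)→7000, (C,merge)→7300, (B,hash)→9400, (B,nl)→100200 …(+1); best=2200 via (B,nl_idx)
  {BD}: card=2500; try (D,nl_idx)→7500, (B,nl_idx)→7500, (D,hash)→10000, (B,hash)→10000, (D,merge)→10500, (B,merge)→10500 …(+2); best=7500 via (D,nl_idx)
  {BCD}: card=1000; try (D,nl_idx)→5000, (D,merge)→9000, (D,hash)→11400, (C,hash)→13200, (C,merge)→41800, (D,nl)→102200 …(+1); best=5000 via (D,nl_idx)

5000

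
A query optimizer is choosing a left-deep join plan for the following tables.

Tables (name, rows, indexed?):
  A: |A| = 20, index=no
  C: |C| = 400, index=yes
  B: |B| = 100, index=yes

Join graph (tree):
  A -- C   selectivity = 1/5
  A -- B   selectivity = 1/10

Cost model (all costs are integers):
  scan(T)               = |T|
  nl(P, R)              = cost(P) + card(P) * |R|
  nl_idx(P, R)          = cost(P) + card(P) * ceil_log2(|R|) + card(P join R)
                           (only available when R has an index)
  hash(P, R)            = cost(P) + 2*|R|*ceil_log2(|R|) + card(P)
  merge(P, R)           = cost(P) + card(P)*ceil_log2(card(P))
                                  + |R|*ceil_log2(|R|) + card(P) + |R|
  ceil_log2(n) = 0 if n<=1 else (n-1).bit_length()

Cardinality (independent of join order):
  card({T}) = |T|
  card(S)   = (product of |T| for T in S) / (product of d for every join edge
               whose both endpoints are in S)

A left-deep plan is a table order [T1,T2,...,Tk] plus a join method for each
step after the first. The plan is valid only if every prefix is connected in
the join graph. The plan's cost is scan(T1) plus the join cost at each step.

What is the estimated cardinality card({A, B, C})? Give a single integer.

Tables in S: A(20), B(100), C(400)
Edges inside S: A-C(d=5), A-B(d=10)
numerator = 20 * 100 * 400 = 800000
denominator = 5 * 10 = 50
card(S) = 800000 / 50 = 16000

16000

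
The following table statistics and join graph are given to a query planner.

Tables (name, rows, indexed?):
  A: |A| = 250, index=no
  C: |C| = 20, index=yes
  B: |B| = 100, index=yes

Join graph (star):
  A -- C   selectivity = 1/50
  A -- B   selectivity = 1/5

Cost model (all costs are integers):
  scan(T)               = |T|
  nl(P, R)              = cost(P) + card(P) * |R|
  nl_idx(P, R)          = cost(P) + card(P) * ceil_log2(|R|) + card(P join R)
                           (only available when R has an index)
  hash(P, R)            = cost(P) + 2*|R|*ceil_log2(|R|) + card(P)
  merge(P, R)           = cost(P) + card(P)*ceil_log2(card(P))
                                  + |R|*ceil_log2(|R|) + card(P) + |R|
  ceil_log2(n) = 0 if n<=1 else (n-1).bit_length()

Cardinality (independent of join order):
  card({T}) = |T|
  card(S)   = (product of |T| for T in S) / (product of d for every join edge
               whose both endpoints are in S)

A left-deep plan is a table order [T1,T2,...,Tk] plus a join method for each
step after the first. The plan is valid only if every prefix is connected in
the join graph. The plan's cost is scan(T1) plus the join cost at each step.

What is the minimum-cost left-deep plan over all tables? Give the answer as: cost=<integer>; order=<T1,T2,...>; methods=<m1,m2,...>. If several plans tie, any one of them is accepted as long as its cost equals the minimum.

cost=2200; order=A,C,B; methods=hash,hash

Selinger DP (subsets sized 1..n):
  {A}: scan cost=250, card=250
  {C}: scan cost=20, card=20
  {B}: scan cost=100, card=100
  {AC}: card=100; try (C,hash)→700, (C,nl_idx)→1600, (A,merge)→2390, (C,merge)→2620, (A,hash)→4040, (A,nl)→5020 …(+1); best=700 via (C,hash)
  {AB}: card=5000; try (B,hash)→1900, (A,merge)→3150, (B,merge)→3300, (A,hash)→4200, (B,nl_idx)→7000, (A,nl)→25100 …(+1); best=1900 via (B,hash)
  {ABC}: card=2000; try (B,hash)→2200, (B,merge)→2300, (B,nl_idx)→3400, (C,hash)→7100, (B,nl)→10700, (C,nl_idx)→28900 …(+2); best=2200 via (B,hash)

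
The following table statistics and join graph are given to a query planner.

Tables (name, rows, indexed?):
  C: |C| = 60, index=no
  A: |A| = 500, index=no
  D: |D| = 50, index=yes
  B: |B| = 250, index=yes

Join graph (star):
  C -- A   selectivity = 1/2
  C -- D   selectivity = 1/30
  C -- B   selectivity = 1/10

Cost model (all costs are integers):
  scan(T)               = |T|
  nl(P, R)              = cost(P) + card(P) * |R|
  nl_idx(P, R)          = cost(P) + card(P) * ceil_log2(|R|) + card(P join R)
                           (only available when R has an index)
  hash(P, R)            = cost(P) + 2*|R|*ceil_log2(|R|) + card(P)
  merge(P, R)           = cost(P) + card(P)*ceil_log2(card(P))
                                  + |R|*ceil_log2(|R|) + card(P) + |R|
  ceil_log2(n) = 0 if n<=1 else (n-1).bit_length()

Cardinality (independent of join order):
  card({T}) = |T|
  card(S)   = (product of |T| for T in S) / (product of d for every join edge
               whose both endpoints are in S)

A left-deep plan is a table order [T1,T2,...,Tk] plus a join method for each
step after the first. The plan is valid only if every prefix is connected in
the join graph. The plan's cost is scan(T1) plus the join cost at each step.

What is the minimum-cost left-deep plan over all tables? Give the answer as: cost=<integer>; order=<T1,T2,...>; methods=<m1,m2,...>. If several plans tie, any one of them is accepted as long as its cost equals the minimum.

Selinger DP (subsets sized 1..n):
  {C}: scan cost=60, card=60
  {A}: scan cost=500, card=500
  {D}: scan cost=50, card=50
  {B}: scan cost=250, card=250
  {AC}: card=15000; try (C,hash)→1720, (A,merge)→5480, (C,merge)→5920, (A,hash)→9120, (A,nl)→30060, (C,nl)→30500; best=1720 via (C,hash)
  {CD}: card=100; try (D,nl_idx)→520, (D,hash)→720, (C,hash)→820, (C,merge)→820, (D,merge)→830, (C,nl)→3050 …(+1); best=520 via (D,nl_idx)
  {BC}: card=1500; try (C,hash)→1220, (B,nl_idx)→2040, (B,merge)→2730, (C,merge)→2920, (B,hash)→4120, (B,nl)→15060 …(+1); best=1220 via (C,hash)
  {ACD}: card=25000; try (A,merge)→6320, (A,hash)→9620, (D,hash)→17320, (A,nl)→50520, (D,nl_idx)→116720, (D,merge)→227070 …(+1); best=6320 via (A,merge)
  {ABC}: card=375000; try (A,hash)→11720, (B,hash)→20720, (A,merge)→24220, (B,merge)→228970, (B,nl_idx)→496720, (A,nl)→751220 …(+1); best=11720 via (A,hash)
  {BCD}: card=2500; try (D,hash)→3320, (B,merge)→3570, (B,nl_idx)→3820, (B,hash)→4620, (D,nl_idx)→12720, (D,merge)→19570 …(+2); best=3320 via (D,hash)
  {ABCD}: card=625000; try (A,hash)→14820, (B,hash)→35320, (A,merge)→40820, (D,hash)→387320, (B,merge)→408570, (B,nl_idx)→831320 …(+5); best=14820 via (A,hash)

cost=14820; order=B,C,D,A; methods=hash,hash,hash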